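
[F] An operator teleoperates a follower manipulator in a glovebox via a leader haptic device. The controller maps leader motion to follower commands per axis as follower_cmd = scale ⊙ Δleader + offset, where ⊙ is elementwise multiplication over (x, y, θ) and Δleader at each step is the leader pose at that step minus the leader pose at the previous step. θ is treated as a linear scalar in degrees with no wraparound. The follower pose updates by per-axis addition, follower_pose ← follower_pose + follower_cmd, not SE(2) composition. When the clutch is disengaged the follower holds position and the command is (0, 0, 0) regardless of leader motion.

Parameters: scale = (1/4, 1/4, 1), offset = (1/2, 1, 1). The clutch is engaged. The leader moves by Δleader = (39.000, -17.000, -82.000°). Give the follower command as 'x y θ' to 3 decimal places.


10.250 -3.250 -81.000

axis x: 1/4·39.000 + 1/2 = 10.250
axis y: 1/4·-17.000 + 1 = -3.250
axis θ: 1·-82.000 + 1 = -81.000


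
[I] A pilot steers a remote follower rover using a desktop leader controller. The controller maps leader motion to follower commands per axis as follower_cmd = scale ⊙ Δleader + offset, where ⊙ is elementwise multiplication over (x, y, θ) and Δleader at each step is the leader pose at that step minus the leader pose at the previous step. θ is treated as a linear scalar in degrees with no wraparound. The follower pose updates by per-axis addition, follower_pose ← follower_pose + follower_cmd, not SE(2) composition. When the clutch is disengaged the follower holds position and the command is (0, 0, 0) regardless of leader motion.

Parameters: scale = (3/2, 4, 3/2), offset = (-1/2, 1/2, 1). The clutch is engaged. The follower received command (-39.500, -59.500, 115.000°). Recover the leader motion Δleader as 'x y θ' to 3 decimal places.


-26.000 -15.000 76.000

axis x: (-39.500 − -1/2) / (3/2) = -26.000
axis y: (-59.500 − 1/2) / (4) = -15.000
axis θ: (115.000 − 1) / (3/2) = 76.000


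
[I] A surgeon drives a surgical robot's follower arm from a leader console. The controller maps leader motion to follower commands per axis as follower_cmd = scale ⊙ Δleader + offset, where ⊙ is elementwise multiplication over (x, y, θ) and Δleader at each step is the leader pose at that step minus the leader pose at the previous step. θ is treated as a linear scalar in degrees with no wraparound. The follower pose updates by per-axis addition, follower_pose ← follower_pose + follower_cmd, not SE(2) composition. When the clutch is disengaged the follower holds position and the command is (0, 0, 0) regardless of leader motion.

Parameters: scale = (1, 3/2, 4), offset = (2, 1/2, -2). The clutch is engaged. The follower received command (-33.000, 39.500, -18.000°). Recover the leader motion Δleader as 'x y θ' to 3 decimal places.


-35.000 26.000 -4.000

axis x: (-33.000 − 2) / (1) = -35.000
axis y: (39.500 − 1/2) / (3/2) = 26.000
axis θ: (-18.000 − -2) / (4) = -4.000


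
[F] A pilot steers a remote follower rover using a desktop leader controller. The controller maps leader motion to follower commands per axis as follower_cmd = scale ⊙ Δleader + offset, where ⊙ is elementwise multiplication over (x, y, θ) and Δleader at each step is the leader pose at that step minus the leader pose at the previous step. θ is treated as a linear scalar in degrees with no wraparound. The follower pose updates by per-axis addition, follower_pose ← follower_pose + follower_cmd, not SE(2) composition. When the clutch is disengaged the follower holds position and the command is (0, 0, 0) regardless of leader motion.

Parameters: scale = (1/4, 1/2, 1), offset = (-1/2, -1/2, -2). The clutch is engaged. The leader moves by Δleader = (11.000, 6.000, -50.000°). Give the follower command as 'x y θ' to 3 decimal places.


2.250 2.500 -52.000

axis x: 1/4·11.000 + -1/2 = 2.250
axis y: 1/2·6.000 + -1/2 = 2.500
axis θ: 1·-50.000 + -2 = -52.000


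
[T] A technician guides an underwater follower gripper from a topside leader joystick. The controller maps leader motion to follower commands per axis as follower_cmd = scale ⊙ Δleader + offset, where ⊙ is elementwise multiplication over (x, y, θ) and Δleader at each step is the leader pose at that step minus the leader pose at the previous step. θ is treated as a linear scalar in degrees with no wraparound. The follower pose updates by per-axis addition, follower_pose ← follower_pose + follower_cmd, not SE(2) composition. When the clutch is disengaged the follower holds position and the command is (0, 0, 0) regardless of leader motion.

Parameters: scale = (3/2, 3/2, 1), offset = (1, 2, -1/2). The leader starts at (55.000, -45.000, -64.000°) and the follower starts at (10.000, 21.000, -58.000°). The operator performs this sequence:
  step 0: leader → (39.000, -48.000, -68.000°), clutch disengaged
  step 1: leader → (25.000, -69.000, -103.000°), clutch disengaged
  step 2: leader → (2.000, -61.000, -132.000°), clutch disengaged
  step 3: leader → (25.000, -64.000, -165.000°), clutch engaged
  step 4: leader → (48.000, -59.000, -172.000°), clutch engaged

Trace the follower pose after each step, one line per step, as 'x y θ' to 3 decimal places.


10.000 21.000 -58.000
10.000 21.000 -58.000
10.000 21.000 -58.000
45.500 18.500 -91.500
81.000 28.000 -99.000

step 0: Δleader=(-16.000, -3.000, -4.000°), disengaged; cmd=(0,0,0) → follower holds at (10.000, 21.000, -58.000°)
step 1: Δleader=(-14.000, -21.000, -35.000°), disengaged; cmd=(0,0,0) → follower holds at (10.000, 21.000, -58.000°)
step 2: Δleader=(-23.000, 8.000, -29.000°), disengaged; cmd=(0,0,0) → follower holds at (10.000, 21.000, -58.000°)
step 3: Δleader=(23.000, -3.000, -33.000°), engaged; cmd=(35.500, -2.500, -33.500°) → follower=(45.500, 18.500, -91.500°)
step 4: Δleader=(23.000, 5.000, -7.000°), engaged; cmd=(35.500, 9.500, -7.500°) → follower=(81.000, 28.000, -99.000°)


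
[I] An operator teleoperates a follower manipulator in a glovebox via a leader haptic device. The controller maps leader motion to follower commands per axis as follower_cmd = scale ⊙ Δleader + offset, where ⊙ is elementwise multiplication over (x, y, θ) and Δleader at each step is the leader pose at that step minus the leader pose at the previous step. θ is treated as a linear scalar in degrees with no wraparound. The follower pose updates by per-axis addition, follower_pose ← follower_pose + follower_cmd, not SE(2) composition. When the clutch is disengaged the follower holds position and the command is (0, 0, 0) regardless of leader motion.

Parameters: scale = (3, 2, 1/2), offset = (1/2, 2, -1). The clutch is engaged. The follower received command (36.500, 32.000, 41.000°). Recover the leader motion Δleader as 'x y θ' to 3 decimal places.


12.000 15.000 84.000

axis x: (36.500 − 1/2) / (3) = 12.000
axis y: (32.000 − 2) / (2) = 15.000
axis θ: (41.000 − -1) / (1/2) = 84.000


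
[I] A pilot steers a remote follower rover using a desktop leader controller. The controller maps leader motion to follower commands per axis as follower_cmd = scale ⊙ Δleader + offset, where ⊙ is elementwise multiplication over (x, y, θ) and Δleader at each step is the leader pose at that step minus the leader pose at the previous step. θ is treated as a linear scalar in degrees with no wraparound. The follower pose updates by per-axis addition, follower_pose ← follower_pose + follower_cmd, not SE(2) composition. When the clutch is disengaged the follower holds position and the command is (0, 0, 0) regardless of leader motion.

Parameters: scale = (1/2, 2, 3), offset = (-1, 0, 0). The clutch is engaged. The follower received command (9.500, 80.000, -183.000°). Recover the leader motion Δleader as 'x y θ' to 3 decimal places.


axis x: (9.500 − -1) / (1/2) = 21.000
axis y: (80.000 − 0) / (2) = 40.000
axis θ: (-183.000 − 0) / (3) = -61.000

21.000 40.000 -61.000


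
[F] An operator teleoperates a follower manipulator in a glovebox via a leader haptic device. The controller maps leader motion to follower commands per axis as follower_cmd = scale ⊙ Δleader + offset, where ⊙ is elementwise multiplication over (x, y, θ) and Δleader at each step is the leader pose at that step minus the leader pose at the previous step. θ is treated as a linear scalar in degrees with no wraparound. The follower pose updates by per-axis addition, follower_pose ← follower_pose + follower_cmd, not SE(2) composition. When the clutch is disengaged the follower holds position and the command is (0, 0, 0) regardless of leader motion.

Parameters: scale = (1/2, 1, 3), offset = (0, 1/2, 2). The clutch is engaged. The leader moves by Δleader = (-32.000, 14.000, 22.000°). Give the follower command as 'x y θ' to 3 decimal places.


axis x: 1/2·-32.000 + 0 = -16.000
axis y: 1·14.000 + 1/2 = 14.500
axis θ: 3·22.000 + 2 = 68.000

-16.000 14.500 68.000


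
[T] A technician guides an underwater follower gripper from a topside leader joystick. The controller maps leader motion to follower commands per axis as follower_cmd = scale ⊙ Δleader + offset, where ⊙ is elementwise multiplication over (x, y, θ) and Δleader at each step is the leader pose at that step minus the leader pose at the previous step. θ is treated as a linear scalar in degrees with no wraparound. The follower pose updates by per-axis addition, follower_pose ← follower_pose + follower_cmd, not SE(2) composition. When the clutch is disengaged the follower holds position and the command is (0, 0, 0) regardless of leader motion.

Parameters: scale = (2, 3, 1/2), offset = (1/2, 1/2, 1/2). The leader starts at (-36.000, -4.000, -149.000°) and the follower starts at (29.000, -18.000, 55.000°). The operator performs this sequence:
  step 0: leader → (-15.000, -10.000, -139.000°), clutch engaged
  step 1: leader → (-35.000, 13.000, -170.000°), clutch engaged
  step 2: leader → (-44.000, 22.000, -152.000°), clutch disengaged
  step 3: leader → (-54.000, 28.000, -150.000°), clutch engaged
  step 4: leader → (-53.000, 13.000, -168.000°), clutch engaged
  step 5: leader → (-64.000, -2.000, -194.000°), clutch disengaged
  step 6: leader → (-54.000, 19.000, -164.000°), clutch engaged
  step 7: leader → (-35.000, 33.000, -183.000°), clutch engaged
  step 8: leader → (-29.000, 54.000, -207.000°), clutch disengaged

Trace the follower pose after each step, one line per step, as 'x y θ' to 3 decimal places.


71.500 -35.500 60.500
32.000 34.000 45.500
32.000 34.000 45.500
12.500 52.500 47.000
15.000 8.000 38.500
15.000 8.000 38.500
35.500 71.500 54.000
74.000 114.000 45.000
74.000 114.000 45.000

step 0: Δleader=(21.000, -6.000, 10.000°), engaged; cmd=(42.500, -17.500, 5.500°) → follower=(71.500, -35.500, 60.500°)
step 1: Δleader=(-20.000, 23.000, -31.000°), engaged; cmd=(-39.500, 69.500, -15.000°) → follower=(32.000, 34.000, 45.500°)
step 2: Δleader=(-9.000, 9.000, 18.000°), disengaged; cmd=(0,0,0) → follower holds at (32.000, 34.000, 45.500°)
step 3: Δleader=(-10.000, 6.000, 2.000°), engaged; cmd=(-19.500, 18.500, 1.500°) → follower=(12.500, 52.500, 47.000°)
step 4: Δleader=(1.000, -15.000, -18.000°), engaged; cmd=(2.500, -44.500, -8.500°) → follower=(15.000, 8.000, 38.500°)
step 5: Δleader=(-11.000, -15.000, -26.000°), disengaged; cmd=(0,0,0) → follower holds at (15.000, 8.000, 38.500°)
step 6: Δleader=(10.000, 21.000, 30.000°), engaged; cmd=(20.500, 63.500, 15.500°) → follower=(35.500, 71.500, 54.000°)
step 7: Δleader=(19.000, 14.000, -19.000°), engaged; cmd=(38.500, 42.500, -9.000°) → follower=(74.000, 114.000, 45.000°)
step 8: Δleader=(6.000, 21.000, -24.000°), disengaged; cmd=(0,0,0) → follower holds at (74.000, 114.000, 45.000°)


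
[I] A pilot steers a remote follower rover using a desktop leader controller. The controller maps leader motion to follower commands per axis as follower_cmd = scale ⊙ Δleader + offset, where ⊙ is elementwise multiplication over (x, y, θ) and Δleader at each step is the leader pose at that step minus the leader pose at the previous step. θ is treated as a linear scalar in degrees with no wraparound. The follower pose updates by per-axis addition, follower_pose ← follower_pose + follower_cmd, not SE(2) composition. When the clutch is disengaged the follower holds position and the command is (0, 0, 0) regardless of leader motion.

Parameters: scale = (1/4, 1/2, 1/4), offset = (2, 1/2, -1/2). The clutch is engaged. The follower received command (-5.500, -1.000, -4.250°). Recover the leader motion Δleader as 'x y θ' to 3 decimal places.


axis x: (-5.500 − 2) / (1/4) = -30.000
axis y: (-1.000 − 1/2) / (1/2) = -3.000
axis θ: (-4.250 − -1/2) / (1/4) = -15.000

-30.000 -3.000 -15.000


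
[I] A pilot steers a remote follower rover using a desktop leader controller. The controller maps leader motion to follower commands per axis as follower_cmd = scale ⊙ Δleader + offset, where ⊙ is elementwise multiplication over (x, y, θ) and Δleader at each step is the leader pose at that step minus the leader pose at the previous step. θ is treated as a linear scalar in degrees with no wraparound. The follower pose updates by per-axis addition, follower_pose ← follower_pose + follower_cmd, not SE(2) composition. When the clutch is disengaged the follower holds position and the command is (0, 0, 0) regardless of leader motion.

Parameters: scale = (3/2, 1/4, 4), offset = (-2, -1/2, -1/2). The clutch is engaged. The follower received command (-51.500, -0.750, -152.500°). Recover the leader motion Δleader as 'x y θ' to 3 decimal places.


axis x: (-51.500 − -2) / (3/2) = -33.000
axis y: (-0.750 − -1/2) / (1/4) = -1.000
axis θ: (-152.500 − -1/2) / (4) = -38.000

-33.000 -1.000 -38.000


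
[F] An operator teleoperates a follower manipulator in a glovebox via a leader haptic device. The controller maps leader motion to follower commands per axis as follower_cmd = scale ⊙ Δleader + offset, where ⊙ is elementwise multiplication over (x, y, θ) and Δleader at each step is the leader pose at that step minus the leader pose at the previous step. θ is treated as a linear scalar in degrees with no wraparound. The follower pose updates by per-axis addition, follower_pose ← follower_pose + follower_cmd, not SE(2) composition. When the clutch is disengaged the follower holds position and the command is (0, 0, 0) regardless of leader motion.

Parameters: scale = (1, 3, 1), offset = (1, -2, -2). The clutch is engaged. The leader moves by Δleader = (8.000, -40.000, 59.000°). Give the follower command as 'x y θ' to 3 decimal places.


axis x: 1·8.000 + 1 = 9.000
axis y: 3·-40.000 + -2 = -122.000
axis θ: 1·59.000 + -2 = 57.000

9.000 -122.000 57.000


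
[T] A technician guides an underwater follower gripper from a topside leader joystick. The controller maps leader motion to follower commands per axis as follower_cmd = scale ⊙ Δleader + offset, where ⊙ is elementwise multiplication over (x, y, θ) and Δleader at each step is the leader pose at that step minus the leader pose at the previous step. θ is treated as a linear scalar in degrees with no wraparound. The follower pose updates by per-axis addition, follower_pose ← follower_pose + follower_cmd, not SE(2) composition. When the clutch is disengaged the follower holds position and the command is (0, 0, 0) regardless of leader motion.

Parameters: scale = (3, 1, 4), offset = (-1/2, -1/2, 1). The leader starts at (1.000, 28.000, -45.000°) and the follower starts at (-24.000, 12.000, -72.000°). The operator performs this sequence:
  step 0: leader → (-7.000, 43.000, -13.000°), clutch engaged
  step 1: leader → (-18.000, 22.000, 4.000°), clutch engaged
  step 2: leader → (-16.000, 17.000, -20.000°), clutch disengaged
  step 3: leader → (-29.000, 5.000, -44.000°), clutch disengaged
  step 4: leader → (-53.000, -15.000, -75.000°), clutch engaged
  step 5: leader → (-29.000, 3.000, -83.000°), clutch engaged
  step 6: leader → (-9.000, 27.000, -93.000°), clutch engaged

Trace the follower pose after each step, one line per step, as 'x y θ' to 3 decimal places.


step 0: Δleader=(-8.000, 15.000, 32.000°), engaged; cmd=(-24.500, 14.500, 129.000°) → follower=(-48.500, 26.500, 57.000°)
step 1: Δleader=(-11.000, -21.000, 17.000°), engaged; cmd=(-33.500, -21.500, 69.000°) → follower=(-82.000, 5.000, 126.000°)
step 2: Δleader=(2.000, -5.000, -24.000°), disengaged; cmd=(0,0,0) → follower holds at (-82.000, 5.000, 126.000°)
step 3: Δleader=(-13.000, -12.000, -24.000°), disengaged; cmd=(0,0,0) → follower holds at (-82.000, 5.000, 126.000°)
step 4: Δleader=(-24.000, -20.000, -31.000°), engaged; cmd=(-72.500, -20.500, -123.000°) → follower=(-154.500, -15.500, 3.000°)
step 5: Δleader=(24.000, 18.000, -8.000°), engaged; cmd=(71.500, 17.500, -31.000°) → follower=(-83.000, 2.000, -28.000°)
step 6: Δleader=(20.000, 24.000, -10.000°), engaged; cmd=(59.500, 23.500, -39.000°) → follower=(-23.500, 25.500, -67.000°)

-48.500 26.500 57.000
-82.000 5.000 126.000
-82.000 5.000 126.000
-82.000 5.000 126.000
-154.500 -15.500 3.000
-83.000 2.000 -28.000
-23.500 25.500 -67.000


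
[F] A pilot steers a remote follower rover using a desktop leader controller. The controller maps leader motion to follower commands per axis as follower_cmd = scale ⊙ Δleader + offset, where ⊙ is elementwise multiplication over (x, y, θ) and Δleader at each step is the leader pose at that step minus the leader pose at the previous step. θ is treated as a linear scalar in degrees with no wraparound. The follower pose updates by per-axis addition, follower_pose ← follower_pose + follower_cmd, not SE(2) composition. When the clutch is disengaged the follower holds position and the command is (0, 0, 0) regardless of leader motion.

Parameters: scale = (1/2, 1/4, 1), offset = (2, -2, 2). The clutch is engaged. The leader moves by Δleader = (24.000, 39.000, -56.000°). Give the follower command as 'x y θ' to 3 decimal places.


axis x: 1/2·24.000 + 2 = 14.000
axis y: 1/4·39.000 + -2 = 7.750
axis θ: 1·-56.000 + 2 = -54.000

14.000 7.750 -54.000


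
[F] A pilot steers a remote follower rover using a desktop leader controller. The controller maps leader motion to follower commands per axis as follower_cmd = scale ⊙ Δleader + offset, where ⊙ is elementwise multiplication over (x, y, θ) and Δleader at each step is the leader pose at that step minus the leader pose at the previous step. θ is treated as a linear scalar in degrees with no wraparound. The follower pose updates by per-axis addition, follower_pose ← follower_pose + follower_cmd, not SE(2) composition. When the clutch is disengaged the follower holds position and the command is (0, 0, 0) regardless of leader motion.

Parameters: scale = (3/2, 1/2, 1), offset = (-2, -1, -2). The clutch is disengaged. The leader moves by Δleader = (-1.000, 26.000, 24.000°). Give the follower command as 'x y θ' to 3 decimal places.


clutch disengaged → follower holds; cmd = (0, 0, 0)

0.000 0.000 0.000


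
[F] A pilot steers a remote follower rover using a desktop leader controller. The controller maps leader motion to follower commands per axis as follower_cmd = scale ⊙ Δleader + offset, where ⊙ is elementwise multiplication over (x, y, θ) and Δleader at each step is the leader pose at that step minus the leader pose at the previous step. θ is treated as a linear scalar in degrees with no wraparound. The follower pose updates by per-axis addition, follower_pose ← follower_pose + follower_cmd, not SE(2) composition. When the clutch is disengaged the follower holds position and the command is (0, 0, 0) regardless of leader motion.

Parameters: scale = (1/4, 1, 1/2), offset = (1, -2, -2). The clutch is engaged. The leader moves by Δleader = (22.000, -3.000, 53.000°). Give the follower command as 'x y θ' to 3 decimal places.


axis x: 1/4·22.000 + 1 = 6.500
axis y: 1·-3.000 + -2 = -5.000
axis θ: 1/2·53.000 + -2 = 24.500

6.500 -5.000 24.500


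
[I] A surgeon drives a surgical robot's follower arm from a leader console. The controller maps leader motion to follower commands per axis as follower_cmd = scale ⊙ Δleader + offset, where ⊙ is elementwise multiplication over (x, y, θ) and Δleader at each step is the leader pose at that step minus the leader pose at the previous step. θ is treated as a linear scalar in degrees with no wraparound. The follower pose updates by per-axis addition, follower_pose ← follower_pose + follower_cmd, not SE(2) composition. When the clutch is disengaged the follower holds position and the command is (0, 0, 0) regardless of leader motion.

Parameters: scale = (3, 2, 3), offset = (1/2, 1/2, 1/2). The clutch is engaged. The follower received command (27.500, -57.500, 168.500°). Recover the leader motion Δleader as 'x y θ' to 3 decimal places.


9.000 -29.000 56.000

axis x: (27.500 − 1/2) / (3) = 9.000
axis y: (-57.500 − 1/2) / (2) = -29.000
axis θ: (168.500 − 1/2) / (3) = 56.000


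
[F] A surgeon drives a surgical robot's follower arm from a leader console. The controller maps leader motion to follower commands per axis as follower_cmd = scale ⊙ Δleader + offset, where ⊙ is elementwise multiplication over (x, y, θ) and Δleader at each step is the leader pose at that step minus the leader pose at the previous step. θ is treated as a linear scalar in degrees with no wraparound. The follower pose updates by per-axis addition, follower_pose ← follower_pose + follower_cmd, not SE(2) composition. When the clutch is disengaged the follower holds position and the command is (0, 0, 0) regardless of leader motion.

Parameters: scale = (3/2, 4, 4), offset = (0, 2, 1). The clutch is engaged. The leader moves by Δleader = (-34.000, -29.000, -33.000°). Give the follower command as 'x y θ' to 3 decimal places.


axis x: 3/2·-34.000 + 0 = -51.000
axis y: 4·-29.000 + 2 = -114.000
axis θ: 4·-33.000 + 1 = -131.000

-51.000 -114.000 -131.000


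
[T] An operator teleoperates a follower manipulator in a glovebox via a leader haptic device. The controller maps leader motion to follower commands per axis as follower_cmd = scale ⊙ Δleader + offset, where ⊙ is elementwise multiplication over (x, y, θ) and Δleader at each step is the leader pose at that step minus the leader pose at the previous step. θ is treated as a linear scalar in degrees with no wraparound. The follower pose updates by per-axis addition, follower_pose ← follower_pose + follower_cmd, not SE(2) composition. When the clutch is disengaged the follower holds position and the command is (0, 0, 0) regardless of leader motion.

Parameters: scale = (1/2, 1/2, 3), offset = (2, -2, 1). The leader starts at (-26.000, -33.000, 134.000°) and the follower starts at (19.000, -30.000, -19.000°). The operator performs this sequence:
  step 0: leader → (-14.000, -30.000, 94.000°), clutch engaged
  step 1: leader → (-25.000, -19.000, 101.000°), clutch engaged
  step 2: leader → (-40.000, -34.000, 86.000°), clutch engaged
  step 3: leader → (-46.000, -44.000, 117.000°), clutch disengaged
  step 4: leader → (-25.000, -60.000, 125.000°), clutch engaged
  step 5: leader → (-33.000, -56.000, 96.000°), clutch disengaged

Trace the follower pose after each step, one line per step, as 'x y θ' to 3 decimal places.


step 0: Δleader=(12.000, 3.000, -40.000°), engaged; cmd=(8.000, -0.500, -119.000°) → follower=(27.000, -30.500, -138.000°)
step 1: Δleader=(-11.000, 11.000, 7.000°), engaged; cmd=(-3.500, 3.500, 22.000°) → follower=(23.500, -27.000, -116.000°)
step 2: Δleader=(-15.000, -15.000, -15.000°), engaged; cmd=(-5.500, -9.500, -44.000°) → follower=(18.000, -36.500, -160.000°)
step 3: Δleader=(-6.000, -10.000, 31.000°), disengaged; cmd=(0,0,0) → follower holds at (18.000, -36.500, -160.000°)
step 4: Δleader=(21.000, -16.000, 8.000°), engaged; cmd=(12.500, -10.000, 25.000°) → follower=(30.500, -46.500, -135.000°)
step 5: Δleader=(-8.000, 4.000, -29.000°), disengaged; cmd=(0,0,0) → follower holds at (30.500, -46.500, -135.000°)

27.000 -30.500 -138.000
23.500 -27.000 -116.000
18.000 -36.500 -160.000
18.000 -36.500 -160.000
30.500 -46.500 -135.000
30.500 -46.500 -135.000


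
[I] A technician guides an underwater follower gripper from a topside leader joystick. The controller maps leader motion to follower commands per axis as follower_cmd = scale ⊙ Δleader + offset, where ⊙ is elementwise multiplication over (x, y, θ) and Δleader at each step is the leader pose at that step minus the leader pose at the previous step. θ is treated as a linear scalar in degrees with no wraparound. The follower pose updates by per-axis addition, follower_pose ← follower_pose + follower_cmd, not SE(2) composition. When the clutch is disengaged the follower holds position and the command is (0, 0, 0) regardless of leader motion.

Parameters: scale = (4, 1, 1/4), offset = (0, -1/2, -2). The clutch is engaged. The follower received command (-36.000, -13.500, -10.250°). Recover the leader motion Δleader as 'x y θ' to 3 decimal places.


axis x: (-36.000 − 0) / (4) = -9.000
axis y: (-13.500 − -1/2) / (1) = -13.000
axis θ: (-10.250 − -2) / (1/4) = -33.000

-9.000 -13.000 -33.000


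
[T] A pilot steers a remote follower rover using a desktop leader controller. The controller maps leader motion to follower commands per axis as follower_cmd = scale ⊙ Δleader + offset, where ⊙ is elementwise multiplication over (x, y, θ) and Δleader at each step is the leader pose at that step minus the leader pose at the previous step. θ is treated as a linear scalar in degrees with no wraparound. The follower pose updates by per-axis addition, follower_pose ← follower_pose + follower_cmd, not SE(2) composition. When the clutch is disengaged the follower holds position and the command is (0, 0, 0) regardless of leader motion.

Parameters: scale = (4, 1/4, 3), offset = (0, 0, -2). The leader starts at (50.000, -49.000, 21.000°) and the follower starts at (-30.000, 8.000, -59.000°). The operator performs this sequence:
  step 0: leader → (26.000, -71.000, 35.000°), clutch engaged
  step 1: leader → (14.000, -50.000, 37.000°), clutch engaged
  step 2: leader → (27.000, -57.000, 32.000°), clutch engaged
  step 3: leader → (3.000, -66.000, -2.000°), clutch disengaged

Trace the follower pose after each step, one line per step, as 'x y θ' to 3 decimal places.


step 0: Δleader=(-24.000, -22.000, 14.000°), engaged; cmd=(-96.000, -5.500, 40.000°) → follower=(-126.000, 2.500, -19.000°)
step 1: Δleader=(-12.000, 21.000, 2.000°), engaged; cmd=(-48.000, 5.250, 4.000°) → follower=(-174.000, 7.750, -15.000°)
step 2: Δleader=(13.000, -7.000, -5.000°), engaged; cmd=(52.000, -1.750, -17.000°) → follower=(-122.000, 6.000, -32.000°)
step 3: Δleader=(-24.000, -9.000, -34.000°), disengaged; cmd=(0,0,0) → follower holds at (-122.000, 6.000, -32.000°)

-126.000 2.500 -19.000
-174.000 7.750 -15.000
-122.000 6.000 -32.000
-122.000 6.000 -32.000


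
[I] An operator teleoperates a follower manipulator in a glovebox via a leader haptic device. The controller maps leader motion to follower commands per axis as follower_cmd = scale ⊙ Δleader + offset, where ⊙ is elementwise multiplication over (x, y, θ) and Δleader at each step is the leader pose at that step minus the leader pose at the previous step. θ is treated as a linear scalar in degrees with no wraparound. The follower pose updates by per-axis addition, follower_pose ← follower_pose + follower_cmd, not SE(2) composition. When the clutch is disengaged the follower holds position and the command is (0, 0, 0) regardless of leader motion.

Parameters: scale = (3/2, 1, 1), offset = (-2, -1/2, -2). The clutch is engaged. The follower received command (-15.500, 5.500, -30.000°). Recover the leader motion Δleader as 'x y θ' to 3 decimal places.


axis x: (-15.500 − -2) / (3/2) = -9.000
axis y: (5.500 − -1/2) / (1) = 6.000
axis θ: (-30.000 − -2) / (1) = -28.000

-9.000 6.000 -28.000


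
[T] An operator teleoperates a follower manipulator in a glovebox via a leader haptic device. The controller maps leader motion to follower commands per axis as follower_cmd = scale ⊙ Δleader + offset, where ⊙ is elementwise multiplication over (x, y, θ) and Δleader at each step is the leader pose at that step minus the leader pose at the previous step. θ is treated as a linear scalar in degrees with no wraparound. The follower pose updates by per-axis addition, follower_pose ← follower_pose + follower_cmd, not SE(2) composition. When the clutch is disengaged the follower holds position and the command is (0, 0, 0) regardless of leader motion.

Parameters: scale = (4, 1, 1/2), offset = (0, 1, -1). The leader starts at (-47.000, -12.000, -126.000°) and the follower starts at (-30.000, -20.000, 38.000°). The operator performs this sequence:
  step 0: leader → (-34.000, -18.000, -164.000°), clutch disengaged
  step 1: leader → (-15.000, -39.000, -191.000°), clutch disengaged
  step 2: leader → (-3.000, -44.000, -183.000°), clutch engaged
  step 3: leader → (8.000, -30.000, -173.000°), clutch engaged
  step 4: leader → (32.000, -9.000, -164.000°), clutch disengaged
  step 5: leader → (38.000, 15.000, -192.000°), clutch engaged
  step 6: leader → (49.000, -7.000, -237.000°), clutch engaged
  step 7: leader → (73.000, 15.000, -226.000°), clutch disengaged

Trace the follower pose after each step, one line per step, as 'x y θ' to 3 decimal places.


-30.000 -20.000 38.000
-30.000 -20.000 38.000
18.000 -24.000 41.000
62.000 -9.000 45.000
62.000 -9.000 45.000
86.000 16.000 30.000
130.000 -5.000 6.500
130.000 -5.000 6.500

step 0: Δleader=(13.000, -6.000, -38.000°), disengaged; cmd=(0,0,0) → follower holds at (-30.000, -20.000, 38.000°)
step 1: Δleader=(19.000, -21.000, -27.000°), disengaged; cmd=(0,0,0) → follower holds at (-30.000, -20.000, 38.000°)
step 2: Δleader=(12.000, -5.000, 8.000°), engaged; cmd=(48.000, -4.000, 3.000°) → follower=(18.000, -24.000, 41.000°)
step 3: Δleader=(11.000, 14.000, 10.000°), engaged; cmd=(44.000, 15.000, 4.000°) → follower=(62.000, -9.000, 45.000°)
step 4: Δleader=(24.000, 21.000, 9.000°), disengaged; cmd=(0,0,0) → follower holds at (62.000, -9.000, 45.000°)
step 5: Δleader=(6.000, 24.000, -28.000°), engaged; cmd=(24.000, 25.000, -15.000°) → follower=(86.000, 16.000, 30.000°)
step 6: Δleader=(11.000, -22.000, -45.000°), engaged; cmd=(44.000, -21.000, -23.500°) → follower=(130.000, -5.000, 6.500°)
step 7: Δleader=(24.000, 22.000, 11.000°), disengaged; cmd=(0,0,0) → follower holds at (130.000, -5.000, 6.500°)


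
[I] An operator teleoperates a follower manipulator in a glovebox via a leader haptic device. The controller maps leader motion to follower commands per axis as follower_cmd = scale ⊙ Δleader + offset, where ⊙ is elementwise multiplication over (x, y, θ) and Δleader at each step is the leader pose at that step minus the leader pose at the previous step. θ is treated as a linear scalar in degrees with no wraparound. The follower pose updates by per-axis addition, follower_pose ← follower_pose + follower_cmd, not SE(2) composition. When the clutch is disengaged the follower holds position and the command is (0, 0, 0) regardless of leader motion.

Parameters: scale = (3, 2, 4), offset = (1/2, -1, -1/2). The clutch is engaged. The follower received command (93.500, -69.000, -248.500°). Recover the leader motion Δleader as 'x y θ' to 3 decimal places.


31.000 -34.000 -62.000

axis x: (93.500 − 1/2) / (3) = 31.000
axis y: (-69.000 − -1) / (2) = -34.000
axis θ: (-248.500 − -1/2) / (4) = -62.000


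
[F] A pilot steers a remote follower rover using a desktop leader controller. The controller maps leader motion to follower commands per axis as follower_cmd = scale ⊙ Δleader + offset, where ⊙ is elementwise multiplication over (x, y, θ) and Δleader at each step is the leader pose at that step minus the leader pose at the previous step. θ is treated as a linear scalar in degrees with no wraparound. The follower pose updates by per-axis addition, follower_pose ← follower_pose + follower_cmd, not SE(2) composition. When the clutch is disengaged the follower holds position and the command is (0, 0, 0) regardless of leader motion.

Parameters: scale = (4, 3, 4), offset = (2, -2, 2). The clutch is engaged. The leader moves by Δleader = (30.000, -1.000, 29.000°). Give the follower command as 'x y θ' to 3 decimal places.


122.000 -5.000 118.000

axis x: 4·30.000 + 2 = 122.000
axis y: 3·-1.000 + -2 = -5.000
axis θ: 4·29.000 + 2 = 118.000


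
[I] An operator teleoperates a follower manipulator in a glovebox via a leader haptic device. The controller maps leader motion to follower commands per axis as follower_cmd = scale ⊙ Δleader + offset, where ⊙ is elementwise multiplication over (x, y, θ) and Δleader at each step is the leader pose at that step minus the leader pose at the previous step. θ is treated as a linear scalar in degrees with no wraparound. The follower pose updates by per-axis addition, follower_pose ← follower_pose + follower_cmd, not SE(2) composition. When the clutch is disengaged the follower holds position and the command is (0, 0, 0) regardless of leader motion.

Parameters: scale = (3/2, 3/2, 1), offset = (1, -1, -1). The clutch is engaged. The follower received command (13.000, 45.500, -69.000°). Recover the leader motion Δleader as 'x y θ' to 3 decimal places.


axis x: (13.000 − 1) / (3/2) = 8.000
axis y: (45.500 − -1) / (3/2) = 31.000
axis θ: (-69.000 − -1) / (1) = -68.000

8.000 31.000 -68.000


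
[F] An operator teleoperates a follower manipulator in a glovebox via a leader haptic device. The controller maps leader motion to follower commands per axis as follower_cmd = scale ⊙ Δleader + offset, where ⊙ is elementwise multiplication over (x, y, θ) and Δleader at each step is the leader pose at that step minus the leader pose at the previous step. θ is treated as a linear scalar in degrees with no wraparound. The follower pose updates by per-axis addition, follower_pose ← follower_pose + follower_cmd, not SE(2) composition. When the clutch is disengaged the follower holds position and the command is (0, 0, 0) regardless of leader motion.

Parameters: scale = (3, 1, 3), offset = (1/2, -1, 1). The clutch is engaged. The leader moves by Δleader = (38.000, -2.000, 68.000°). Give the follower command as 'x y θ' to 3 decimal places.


axis x: 3·38.000 + 1/2 = 114.500
axis y: 1·-2.000 + -1 = -3.000
axis θ: 3·68.000 + 1 = 205.000

114.500 -3.000 205.000


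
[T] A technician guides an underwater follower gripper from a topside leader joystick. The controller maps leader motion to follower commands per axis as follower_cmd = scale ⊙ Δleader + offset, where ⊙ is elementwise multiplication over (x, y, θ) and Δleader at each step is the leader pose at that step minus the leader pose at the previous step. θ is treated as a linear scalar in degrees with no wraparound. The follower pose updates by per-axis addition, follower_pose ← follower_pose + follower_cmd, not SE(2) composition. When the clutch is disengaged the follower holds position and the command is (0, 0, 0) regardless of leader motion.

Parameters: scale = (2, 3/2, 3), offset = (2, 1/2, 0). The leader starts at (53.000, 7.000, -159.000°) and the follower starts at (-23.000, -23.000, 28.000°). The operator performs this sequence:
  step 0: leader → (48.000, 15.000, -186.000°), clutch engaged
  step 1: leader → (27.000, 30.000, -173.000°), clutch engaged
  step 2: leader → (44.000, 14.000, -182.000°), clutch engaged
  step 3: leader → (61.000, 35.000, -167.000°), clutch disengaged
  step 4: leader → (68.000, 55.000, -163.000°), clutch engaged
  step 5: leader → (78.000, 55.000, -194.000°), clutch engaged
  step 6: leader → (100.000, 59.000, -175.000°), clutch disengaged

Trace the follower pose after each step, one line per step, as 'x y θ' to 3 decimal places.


-31.000 -10.500 -53.000
-71.000 12.500 -14.000
-35.000 -11.000 -41.000
-35.000 -11.000 -41.000
-19.000 19.500 -29.000
3.000 20.000 -122.000
3.000 20.000 -122.000

step 0: Δleader=(-5.000, 8.000, -27.000°), engaged; cmd=(-8.000, 12.500, -81.000°) → follower=(-31.000, -10.500, -53.000°)
step 1: Δleader=(-21.000, 15.000, 13.000°), engaged; cmd=(-40.000, 23.000, 39.000°) → follower=(-71.000, 12.500, -14.000°)
step 2: Δleader=(17.000, -16.000, -9.000°), engaged; cmd=(36.000, -23.500, -27.000°) → follower=(-35.000, -11.000, -41.000°)
step 3: Δleader=(17.000, 21.000, 15.000°), disengaged; cmd=(0,0,0) → follower holds at (-35.000, -11.000, -41.000°)
step 4: Δleader=(7.000, 20.000, 4.000°), engaged; cmd=(16.000, 30.500, 12.000°) → follower=(-19.000, 19.500, -29.000°)
step 5: Δleader=(10.000, 0.000, -31.000°), engaged; cmd=(22.000, 0.500, -93.000°) → follower=(3.000, 20.000, -122.000°)
step 6: Δleader=(22.000, 4.000, 19.000°), disengaged; cmd=(0,0,0) → follower holds at (3.000, 20.000, -122.000°)


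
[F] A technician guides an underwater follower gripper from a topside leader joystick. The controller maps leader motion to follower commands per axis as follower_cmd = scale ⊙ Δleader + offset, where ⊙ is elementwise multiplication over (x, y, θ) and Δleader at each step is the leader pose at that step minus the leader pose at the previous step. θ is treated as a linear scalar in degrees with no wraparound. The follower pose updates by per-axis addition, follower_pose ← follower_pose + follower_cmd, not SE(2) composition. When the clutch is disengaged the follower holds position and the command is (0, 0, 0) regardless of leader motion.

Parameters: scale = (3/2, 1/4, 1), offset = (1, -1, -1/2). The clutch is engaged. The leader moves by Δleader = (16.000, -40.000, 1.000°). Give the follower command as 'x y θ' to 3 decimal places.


axis x: 3/2·16.000 + 1 = 25.000
axis y: 1/4·-40.000 + -1 = -11.000
axis θ: 1·1.000 + -1/2 = 0.500

25.000 -11.000 0.500


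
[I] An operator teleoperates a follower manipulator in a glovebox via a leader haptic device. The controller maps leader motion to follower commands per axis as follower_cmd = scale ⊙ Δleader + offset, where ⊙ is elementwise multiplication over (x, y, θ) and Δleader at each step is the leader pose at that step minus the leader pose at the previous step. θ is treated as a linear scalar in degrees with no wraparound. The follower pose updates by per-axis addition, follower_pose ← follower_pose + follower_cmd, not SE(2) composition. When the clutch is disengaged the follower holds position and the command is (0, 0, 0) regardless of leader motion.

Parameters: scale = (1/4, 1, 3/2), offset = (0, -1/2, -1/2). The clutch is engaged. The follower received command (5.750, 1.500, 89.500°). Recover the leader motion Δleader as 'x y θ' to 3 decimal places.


axis x: (5.750 − 0) / (1/4) = 23.000
axis y: (1.500 − -1/2) / (1) = 2.000
axis θ: (89.500 − -1/2) / (3/2) = 60.000

23.000 2.000 60.000


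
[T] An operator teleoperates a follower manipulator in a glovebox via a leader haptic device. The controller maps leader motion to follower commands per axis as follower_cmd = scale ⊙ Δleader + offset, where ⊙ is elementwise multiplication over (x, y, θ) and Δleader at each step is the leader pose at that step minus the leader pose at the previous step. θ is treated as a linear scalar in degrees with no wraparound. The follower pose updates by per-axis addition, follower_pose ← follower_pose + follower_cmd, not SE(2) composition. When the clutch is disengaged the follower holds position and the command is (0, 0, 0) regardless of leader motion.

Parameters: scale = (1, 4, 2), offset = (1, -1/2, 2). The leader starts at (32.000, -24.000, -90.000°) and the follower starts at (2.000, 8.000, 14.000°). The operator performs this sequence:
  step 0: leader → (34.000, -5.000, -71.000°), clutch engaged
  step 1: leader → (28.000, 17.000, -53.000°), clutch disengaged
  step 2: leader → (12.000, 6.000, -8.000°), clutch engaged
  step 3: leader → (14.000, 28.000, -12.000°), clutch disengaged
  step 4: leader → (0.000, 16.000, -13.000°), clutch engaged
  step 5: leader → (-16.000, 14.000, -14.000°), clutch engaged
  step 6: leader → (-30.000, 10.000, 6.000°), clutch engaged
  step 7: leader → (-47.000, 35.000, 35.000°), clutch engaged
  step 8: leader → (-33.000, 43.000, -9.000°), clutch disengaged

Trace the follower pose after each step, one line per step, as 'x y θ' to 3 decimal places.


5.000 83.500 54.000
5.000 83.500 54.000
-10.000 39.000 146.000
-10.000 39.000 146.000
-23.000 -9.500 146.000
-38.000 -18.000 146.000
-51.000 -34.500 188.000
-67.000 65.000 248.000
-67.000 65.000 248.000

step 0: Δleader=(2.000, 19.000, 19.000°), engaged; cmd=(3.000, 75.500, 40.000°) → follower=(5.000, 83.500, 54.000°)
step 1: Δleader=(-6.000, 22.000, 18.000°), disengaged; cmd=(0,0,0) → follower holds at (5.000, 83.500, 54.000°)
step 2: Δleader=(-16.000, -11.000, 45.000°), engaged; cmd=(-15.000, -44.500, 92.000°) → follower=(-10.000, 39.000, 146.000°)
step 3: Δleader=(2.000, 22.000, -4.000°), disengaged; cmd=(0,0,0) → follower holds at (-10.000, 39.000, 146.000°)
step 4: Δleader=(-14.000, -12.000, -1.000°), engaged; cmd=(-13.000, -48.500, 0.000°) → follower=(-23.000, -9.500, 146.000°)
step 5: Δleader=(-16.000, -2.000, -1.000°), engaged; cmd=(-15.000, -8.500, 0.000°) → follower=(-38.000, -18.000, 146.000°)
step 6: Δleader=(-14.000, -4.000, 20.000°), engaged; cmd=(-13.000, -16.500, 42.000°) → follower=(-51.000, -34.500, 188.000°)
step 7: Δleader=(-17.000, 25.000, 29.000°), engaged; cmd=(-16.000, 99.500, 60.000°) → follower=(-67.000, 65.000, 248.000°)
step 8: Δleader=(14.000, 8.000, -44.000°), disengaged; cmd=(0,0,0) → follower holds at (-67.000, 65.000, 248.000°)
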